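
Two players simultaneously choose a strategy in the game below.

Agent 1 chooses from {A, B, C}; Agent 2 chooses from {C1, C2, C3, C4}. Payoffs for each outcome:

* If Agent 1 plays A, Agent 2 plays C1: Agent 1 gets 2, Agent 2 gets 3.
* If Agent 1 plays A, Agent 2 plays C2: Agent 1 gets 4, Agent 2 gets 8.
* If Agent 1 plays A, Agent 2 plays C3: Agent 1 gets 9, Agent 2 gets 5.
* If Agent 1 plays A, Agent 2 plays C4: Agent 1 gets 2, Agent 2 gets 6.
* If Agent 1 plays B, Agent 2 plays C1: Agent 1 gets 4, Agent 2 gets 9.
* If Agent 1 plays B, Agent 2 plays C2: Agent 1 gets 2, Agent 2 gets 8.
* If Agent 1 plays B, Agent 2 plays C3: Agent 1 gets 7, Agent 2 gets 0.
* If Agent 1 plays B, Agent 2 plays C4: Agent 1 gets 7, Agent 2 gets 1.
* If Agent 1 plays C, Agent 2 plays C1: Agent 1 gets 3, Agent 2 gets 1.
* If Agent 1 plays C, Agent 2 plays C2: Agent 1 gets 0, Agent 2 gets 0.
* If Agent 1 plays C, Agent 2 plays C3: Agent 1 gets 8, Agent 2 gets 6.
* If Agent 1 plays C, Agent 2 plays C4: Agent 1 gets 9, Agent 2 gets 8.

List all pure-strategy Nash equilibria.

Pure-strategy Nash equilibria: (A, C2); (B, C1); (C, C4)

For each player, find the best response to each opponent profile; mutual best responses are the pure NE.
Agent 1 against C1: payoffs 2, 4, 3 → best response B.
Agent 1 against C2: payoffs 4, 2, 0 → best response A.
Agent 1 against C3: payoffs 9, 7, 8 → best response A.
Agent 1 against C4: payoffs 2, 7, 9 → best response C.
Agent 2 against A: payoffs 3, 8, 5, 6 → best response C2.
Agent 2 against B: payoffs 9, 8, 0, 1 → best response C1.
Agent 2 against C: payoffs 1, 0, 6, 8 → best response C4.
Mutual best responses: (A, C2); (B, C1); (C, C4).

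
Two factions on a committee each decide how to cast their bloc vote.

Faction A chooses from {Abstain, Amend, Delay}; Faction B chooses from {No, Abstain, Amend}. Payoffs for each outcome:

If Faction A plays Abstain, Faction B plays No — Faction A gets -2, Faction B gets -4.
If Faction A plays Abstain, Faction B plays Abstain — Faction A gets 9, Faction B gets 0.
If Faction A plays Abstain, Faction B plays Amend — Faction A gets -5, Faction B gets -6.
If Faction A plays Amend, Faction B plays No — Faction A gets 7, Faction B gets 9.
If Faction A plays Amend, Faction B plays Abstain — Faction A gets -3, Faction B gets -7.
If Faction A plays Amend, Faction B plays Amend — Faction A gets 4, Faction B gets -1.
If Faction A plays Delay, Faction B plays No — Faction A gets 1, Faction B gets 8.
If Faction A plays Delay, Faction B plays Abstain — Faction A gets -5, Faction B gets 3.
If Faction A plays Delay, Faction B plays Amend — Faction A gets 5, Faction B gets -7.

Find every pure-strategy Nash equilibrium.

Faction A against No: payoffs -2, 7, 1 → best response Amend.
Faction A against Abstain: payoffs 9, -3, -5 → best response Abstain.
Faction A against Amend: payoffs -5, 4, 5 → best response Delay.
Faction B against Abstain: payoffs -4, 0, -6 → best response Abstain.
Faction B against Amend: payoffs 9, -7, -1 → best response No.
Faction B against Delay: payoffs 8, 3, -7 → best response No.
Mutual best responses: (Abstain, Abstain); (Amend, No).

Pure-strategy Nash equilibria: (Abstain, Abstain); (Amend, No)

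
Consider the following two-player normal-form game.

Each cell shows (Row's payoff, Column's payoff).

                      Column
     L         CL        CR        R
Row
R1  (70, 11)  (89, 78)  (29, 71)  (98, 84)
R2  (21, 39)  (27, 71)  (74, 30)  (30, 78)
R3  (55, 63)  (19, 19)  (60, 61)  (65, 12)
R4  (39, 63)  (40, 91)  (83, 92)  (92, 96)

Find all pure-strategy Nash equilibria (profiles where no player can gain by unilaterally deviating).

The unique pure-strategy Nash equilibrium is (R1, R).

For each player, find the best response to each opponent profile; mutual best responses are the pure NE.
Row against L: payoffs 70, 21, 55, 39 → best response R1.
Row against CL: payoffs 89, 27, 19, 40 → best response R1.
Row against CR: payoffs 29, 74, 60, 83 → best response R4.
Row against R: payoffs 98, 30, 65, 92 → best response R1.
Column against R1: payoffs 11, 78, 71, 84 → best response R.
Column against R2: payoffs 39, 71, 30, 78 → best response R.
Column against R3: payoffs 63, 19, 61, 12 → best response L.
Column against R4: payoffs 63, 91, 92, 96 → best response R.
Mutual best responses: (R1, R).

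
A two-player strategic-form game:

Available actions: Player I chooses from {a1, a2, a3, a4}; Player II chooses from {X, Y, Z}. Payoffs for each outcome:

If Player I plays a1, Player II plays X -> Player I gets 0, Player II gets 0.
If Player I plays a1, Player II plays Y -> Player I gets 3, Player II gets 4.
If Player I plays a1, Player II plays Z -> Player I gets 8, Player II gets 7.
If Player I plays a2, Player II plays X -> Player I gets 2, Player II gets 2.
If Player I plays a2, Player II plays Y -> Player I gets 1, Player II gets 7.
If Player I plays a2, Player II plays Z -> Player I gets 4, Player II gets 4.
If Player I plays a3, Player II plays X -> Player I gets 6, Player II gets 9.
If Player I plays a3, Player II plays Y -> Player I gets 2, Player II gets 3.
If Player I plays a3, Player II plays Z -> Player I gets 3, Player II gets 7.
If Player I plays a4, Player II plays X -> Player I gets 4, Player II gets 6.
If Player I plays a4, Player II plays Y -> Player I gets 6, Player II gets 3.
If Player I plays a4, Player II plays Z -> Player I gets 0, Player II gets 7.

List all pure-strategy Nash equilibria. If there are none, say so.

(a1, Z); (a3, X)

Player I against X: payoffs 0, 2, 6, 4 → best response a3.
Player I against Y: payoffs 3, 1, 2, 6 → best response a4.
Player I against Z: payoffs 8, 4, 3, 0 → best response a1.
Player II against a1: payoffs 0, 4, 7 → best response Z.
Player II against a2: payoffs 2, 7, 4 → best response Y.
Player II against a3: payoffs 9, 3, 7 → best response X.
Player II against a4: payoffs 6, 3, 7 → best response Z.
Mutual best responses: (a1, Z); (a3, X).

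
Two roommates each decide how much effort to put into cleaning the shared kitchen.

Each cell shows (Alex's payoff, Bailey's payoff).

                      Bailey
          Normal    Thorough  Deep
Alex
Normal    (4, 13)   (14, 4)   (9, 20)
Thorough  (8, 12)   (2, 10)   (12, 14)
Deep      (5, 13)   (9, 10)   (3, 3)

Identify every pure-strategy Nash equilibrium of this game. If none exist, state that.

(Thorough, Deep)

Alex against Normal: payoffs 4, 8, 5 → best response Thorough.
Alex against Thorough: payoffs 14, 2, 9 → best response Normal.
Alex against Deep: payoffs 9, 12, 3 → best response Thorough.
Bailey against Normal: payoffs 13, 4, 20 → best response Deep.
Bailey against Thorough: payoffs 12, 10, 14 → best response Deep.
Bailey against Deep: payoffs 13, 10, 3 → best response Normal.
Mutual best responses: (Thorough, Deep).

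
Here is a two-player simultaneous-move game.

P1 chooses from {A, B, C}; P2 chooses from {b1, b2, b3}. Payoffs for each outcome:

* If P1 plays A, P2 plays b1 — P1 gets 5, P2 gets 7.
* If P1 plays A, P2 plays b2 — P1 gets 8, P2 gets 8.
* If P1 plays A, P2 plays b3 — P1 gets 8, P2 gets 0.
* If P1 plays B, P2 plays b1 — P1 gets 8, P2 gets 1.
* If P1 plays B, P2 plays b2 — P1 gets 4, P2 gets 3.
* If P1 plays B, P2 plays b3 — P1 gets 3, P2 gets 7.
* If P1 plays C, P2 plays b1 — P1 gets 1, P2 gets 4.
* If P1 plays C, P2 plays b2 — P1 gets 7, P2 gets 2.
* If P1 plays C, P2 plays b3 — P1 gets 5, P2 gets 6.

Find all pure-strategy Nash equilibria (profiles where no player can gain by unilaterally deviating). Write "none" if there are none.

The unique pure-strategy Nash equilibrium is (A, b2).

P1 against b1: payoffs 5, 8, 1 → best response B.
P1 against b2: payoffs 8, 4, 7 → best response A.
P1 against b3: payoffs 8, 3, 5 → best response A.
P2 against A: payoffs 7, 8, 0 → best response b2.
P2 against B: payoffs 1, 3, 7 → best response b3.
P2 against C: payoffs 4, 2, 6 → best response b3.
Mutual best responses: (A, b2).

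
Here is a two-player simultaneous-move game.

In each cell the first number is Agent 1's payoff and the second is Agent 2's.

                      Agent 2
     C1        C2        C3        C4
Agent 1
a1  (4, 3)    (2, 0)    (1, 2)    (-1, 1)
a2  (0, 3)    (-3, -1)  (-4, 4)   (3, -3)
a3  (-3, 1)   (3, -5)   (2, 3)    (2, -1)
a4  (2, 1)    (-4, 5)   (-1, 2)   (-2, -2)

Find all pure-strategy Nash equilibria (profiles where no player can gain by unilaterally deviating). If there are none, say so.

Agent 1 against C1: payoffs 4, 0, -3, 2 → best response a1.
Agent 1 against C2: payoffs 2, -3, 3, -4 → best response a3.
Agent 1 against C3: payoffs 1, -4, 2, -1 → best response a3.
Agent 1 against C4: payoffs -1, 3, 2, -2 → best response a2.
Agent 2 against a1: payoffs 3, 0, 2, 1 → best response C1.
Agent 2 against a2: payoffs 3, -1, 4, -3 → best response C3.
Agent 2 against a3: payoffs 1, -5, 3, -1 → best response C3.
Agent 2 against a4: payoffs 1, 5, 2, -2 → best response C2.
Mutual best responses: (a1, C1); (a3, C3).

(a1, C1), (a3, C3)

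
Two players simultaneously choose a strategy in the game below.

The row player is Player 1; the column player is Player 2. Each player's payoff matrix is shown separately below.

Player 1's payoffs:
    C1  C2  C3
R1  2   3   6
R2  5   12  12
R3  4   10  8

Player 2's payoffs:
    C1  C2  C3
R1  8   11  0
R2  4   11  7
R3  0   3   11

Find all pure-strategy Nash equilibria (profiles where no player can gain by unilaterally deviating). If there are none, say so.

(R2, C2)

Player 1 against C1: payoffs 2, 5, 4 → best response R2.
Player 1 against C2: payoffs 3, 12, 10 → best response R2.
Player 1 against C3: payoffs 6, 12, 8 → best response R2.
Player 2 against R1: payoffs 8, 11, 0 → best response C2.
Player 2 against R2: payoffs 4, 11, 7 → best response C2.
Player 2 against R3: payoffs 0, 3, 11 → best response C3.
Mutual best responses: (R2, C2).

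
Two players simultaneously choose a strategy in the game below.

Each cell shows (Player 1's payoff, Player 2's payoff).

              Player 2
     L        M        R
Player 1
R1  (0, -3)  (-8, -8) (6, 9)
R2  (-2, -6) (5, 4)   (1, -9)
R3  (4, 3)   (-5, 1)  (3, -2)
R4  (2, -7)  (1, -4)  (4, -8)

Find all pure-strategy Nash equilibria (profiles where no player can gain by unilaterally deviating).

Pure-strategy Nash equilibria: (R1, R) and (R2, M) and (R3, L)

(R1, L): Player 1 can switch to R3 (0 → 4). Not NE.
(R1, M): Player 1 can switch to R2 (-8 → 5). Not NE.
(R1, R): Player 1 gets 6, best alternative 4; Player 2 gets 9, best alternative -3. No profitable deviation — NE.
(R2, L): Player 1 can switch to R1 (-2 → 0). Not NE.
(R2, M): Player 1 gets 5, best alternative 1; Player 2 gets 4, best alternative -6. No profitable deviation — NE.
(R2, R): Player 1 can switch to R1 (1 → 6). Not NE.
(R3, L): Player 1 gets 4, best alternative 2; Player 2 gets 3, best alternative 1. No profitable deviation — NE.
(R3, M): Player 1 can switch to R2 (-5 → 5). Not NE.
(R3, R): Player 1 can switch to R1 (3 → 6). Not NE.
(The remaining 3 profiles each have a profitable deviation by the same check.)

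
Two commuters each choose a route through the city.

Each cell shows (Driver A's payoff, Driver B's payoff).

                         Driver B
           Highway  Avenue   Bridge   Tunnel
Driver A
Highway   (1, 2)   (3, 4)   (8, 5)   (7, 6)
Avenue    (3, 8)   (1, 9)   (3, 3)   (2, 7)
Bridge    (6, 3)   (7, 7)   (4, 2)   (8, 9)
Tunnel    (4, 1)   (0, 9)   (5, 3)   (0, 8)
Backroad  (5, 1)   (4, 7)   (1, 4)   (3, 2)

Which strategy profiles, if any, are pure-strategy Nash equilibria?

For each strategy profile, look for a profitable unilateral deviation.
(Highway, Highway): Driver A can switch to Avenue (1 → 3). Not NE.
(Highway, Avenue): Driver A can switch to Bridge (3 → 7). Not NE.
(Highway, Bridge): Driver B can switch to Tunnel (5 → 6). Not NE.
(Highway, Tunnel): Driver A can switch to Bridge (7 → 8). Not NE.
(Avenue, Highway): Driver A can switch to Bridge (3 → 6). Not NE.
(Avenue, Avenue): Driver A can switch to Highway (1 → 3). Not NE.
(Bridge, Tunnel): Driver A gets 8, best alternative 7; Driver B gets 9, best alternative 7. No profitable deviation — NE.
(The remaining 13 profiles each have a profitable deviation by the same check.)

Pure NE: (Bridge, Tunnel)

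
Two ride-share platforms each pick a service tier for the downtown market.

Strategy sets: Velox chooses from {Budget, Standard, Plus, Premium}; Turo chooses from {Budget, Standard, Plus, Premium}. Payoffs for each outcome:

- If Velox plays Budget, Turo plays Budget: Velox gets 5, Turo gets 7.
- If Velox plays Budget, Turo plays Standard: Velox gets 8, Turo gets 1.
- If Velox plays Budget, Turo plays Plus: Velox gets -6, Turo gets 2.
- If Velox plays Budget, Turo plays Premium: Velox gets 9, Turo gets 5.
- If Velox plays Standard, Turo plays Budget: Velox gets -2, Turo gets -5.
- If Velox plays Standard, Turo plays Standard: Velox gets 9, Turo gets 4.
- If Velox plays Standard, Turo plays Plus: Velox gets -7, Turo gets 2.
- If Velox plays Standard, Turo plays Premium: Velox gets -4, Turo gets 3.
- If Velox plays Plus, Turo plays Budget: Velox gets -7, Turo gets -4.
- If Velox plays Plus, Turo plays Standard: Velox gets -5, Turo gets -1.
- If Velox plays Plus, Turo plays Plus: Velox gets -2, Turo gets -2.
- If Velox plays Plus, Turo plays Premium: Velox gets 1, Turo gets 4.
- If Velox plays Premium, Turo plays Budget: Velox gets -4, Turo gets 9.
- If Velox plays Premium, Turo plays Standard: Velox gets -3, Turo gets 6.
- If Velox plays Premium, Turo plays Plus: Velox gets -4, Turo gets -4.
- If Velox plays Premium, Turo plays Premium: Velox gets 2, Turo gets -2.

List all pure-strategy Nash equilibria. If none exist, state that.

Pure-strategy Nash equilibria: (Budget, Budget), (Standard, Standard)

(Budget, Budget): Velox gets 5, best alternative -2; Turo gets 7, best alternative 5. No profitable deviation — NE.
(Budget, Standard): Velox can switch to Standard (8 → 9). Not NE.
(Budget, Plus): Velox can switch to Plus (-6 → -2). Not NE.
(Budget, Premium): Turo can switch to Budget (5 → 7). Not NE.
(Standard, Budget): Velox can switch to Budget (-2 → 5). Not NE.
(Standard, Standard): Velox gets 9, best alternative 8; Turo gets 4, best alternative 3. No profitable deviation — NE.
(Standard, Plus): Velox can switch to Budget (-7 → -6). Not NE.
(Standard, Premium): Velox can switch to Budget (-4 → 9). Not NE.
(Plus, Budget): Velox can switch to Budget (-7 → 5). Not NE.
(Plus, Standard): Velox can switch to Budget (-5 → 8). Not NE.
(The remaining 6 profiles each have a profitable deviation by the same check.)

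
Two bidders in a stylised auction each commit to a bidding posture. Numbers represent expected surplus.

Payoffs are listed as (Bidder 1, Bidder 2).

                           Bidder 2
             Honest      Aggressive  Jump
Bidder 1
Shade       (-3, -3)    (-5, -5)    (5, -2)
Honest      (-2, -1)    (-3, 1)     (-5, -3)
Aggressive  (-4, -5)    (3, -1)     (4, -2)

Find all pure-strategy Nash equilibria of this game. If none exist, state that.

Bidder 1 against Honest: payoffs -3, -2, -4 → best response Honest.
Bidder 1 against Aggressive: payoffs -5, -3, 3 → best response Aggressive.
Bidder 1 against Jump: payoffs 5, -5, 4 → best response Shade.
Bidder 2 against Shade: payoffs -3, -5, -2 → best response Jump.
Bidder 2 against Honest: payoffs -1, 1, -3 → best response Aggressive.
Bidder 2 against Aggressive: payoffs -5, -1, -2 → best response Aggressive.
Mutual best responses: (Shade, Jump); (Aggressive, Aggressive).

(Shade, Jump), (Aggressive, Aggressive)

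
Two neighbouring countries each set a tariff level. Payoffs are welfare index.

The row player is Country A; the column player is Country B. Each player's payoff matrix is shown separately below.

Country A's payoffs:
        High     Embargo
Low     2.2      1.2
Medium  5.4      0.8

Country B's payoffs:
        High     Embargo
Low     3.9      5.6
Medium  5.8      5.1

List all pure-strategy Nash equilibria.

For each player, find the best response to each opponent profile; mutual best responses are the pure NE.
Country A against High: payoffs 2.2, 5.4 → best response Medium.
Country A against Embargo: payoffs 1.2, 0.8 → best response Low.
Country B against Low: payoffs 3.9, 5.6 → best response Embargo.
Country B against Medium: payoffs 5.8, 5.1 → best response High.
Mutual best responses: (Low, Embargo); (Medium, High).

The pure Nash equilibria are (Low, Embargo); (Medium, High).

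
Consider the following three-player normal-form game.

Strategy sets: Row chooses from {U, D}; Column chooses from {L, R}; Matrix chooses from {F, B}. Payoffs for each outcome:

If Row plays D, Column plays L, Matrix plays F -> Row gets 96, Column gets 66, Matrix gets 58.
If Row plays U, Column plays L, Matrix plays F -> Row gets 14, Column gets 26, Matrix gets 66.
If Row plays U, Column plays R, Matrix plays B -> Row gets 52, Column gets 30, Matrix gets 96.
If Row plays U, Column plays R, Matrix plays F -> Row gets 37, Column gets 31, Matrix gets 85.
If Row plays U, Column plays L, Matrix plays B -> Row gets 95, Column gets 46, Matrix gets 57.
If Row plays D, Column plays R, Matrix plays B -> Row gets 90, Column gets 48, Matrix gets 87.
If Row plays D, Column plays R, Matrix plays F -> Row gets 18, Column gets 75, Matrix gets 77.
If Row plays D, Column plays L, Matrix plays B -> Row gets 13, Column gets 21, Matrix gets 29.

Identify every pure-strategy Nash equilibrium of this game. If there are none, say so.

Row against (L, F): payoffs 14, 96 → best response D.
Row against (L, B): payoffs 95, 13 → best response U.
Row against (R, F): payoffs 37, 18 → best response U.
Row against (R, B): payoffs 52, 90 → best response D.
Column against (U, F): payoffs 26, 31 → best response R.
Column against (U, B): payoffs 46, 30 → best response L.
Column against (D, F): payoffs 66, 75 → best response R.
Column against (D, B): payoffs 21, 48 → best response R.
Matrix against (U, L): payoffs 66, 57 → best response F.
Matrix against (U, R): payoffs 85, 96 → best response B.
Matrix against (D, L): payoffs 58, 29 → best response F.
Matrix against (D, R): payoffs 77, 87 → best response B.
Mutual best responses: (D, R, B).

Pure NE: (D, R, B)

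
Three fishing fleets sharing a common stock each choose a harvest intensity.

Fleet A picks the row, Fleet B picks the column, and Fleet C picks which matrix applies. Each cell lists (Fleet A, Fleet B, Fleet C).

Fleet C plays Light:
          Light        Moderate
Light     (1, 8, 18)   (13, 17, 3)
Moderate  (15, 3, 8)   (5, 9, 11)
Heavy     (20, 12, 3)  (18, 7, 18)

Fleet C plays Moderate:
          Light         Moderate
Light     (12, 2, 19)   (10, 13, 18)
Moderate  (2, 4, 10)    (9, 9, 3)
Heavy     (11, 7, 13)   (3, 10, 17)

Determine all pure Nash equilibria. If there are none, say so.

For each player, find the best response to each opponent profile; mutual best responses are the pure NE.
Fleet A against (Light, Light): payoffs 1, 15, 20 → best response Heavy.
Fleet A against (Light, Moderate): payoffs 12, 2, 11 → best response Light.
Fleet A against (Moderate, Light): payoffs 13, 5, 18 → best response Heavy.
Fleet A against (Moderate, Moderate): payoffs 10, 9, 3 → best response Light.
Fleet B against (Light, Light): payoffs 8, 17 → best response Moderate.
Fleet B against (Light, Moderate): payoffs 2, 13 → best response Moderate.
Fleet B against (Moderate, Light): payoffs 3, 9 → best response Moderate.
Fleet B against (Moderate, Moderate): payoffs 4, 9 → best response Moderate.
Fleet B against (Heavy, Light): payoffs 12, 7 → best response Light.
Fleet B against (Heavy, Moderate): payoffs 7, 10 → best response Moderate.
Fleet C against (Light, Light): payoffs 18, 19 → best response Moderate.
Fleet C against (Light, Moderate): payoffs 3, 18 → best response Moderate.
Fleet C against (Moderate, Light): payoffs 8, 10 → best response Moderate.
Fleet C against (Moderate, Moderate): payoffs 11, 3 → best response Light.
Fleet C against (Heavy, Light): payoffs 3, 13 → best response Moderate.
Fleet C against (Heavy, Moderate): payoffs 18, 17 → best response Light.
Mutual best responses: (Light, Moderate, Moderate).

Pure NE: (Light, Moderate, Moderate)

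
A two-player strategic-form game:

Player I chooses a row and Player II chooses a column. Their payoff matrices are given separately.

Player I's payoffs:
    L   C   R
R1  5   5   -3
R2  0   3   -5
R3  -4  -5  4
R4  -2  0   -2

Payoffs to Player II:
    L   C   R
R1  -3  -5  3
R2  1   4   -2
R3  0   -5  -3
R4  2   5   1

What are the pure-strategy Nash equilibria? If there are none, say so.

Mark each player's best response to every combination of opponents' strategies; a profile where every player is best-responding is a pure Nash equilibrium.
Player I against L: payoffs 5, 0, -4, -2 → best response R1.
Player I against C: payoffs 5, 3, -5, 0 → best response R1.
Player I against R: payoffs -3, -5, 4, -2 → best response R3.
Player II against R1: payoffs -3, -5, 3 → best response R.
Player II against R2: payoffs 1, 4, -2 → best response C.
Player II against R3: payoffs 0, -5, -3 → best response L.
Player II against R4: payoffs 2, 5, 1 → best response C.
No profile is a mutual best response for all players.

This game has no pure Nash equilibrium.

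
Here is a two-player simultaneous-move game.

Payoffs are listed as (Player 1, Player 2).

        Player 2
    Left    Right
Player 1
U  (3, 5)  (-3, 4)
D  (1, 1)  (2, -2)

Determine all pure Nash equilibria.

Player 1 against Left: payoffs 3, 1 → best response U.
Player 1 against Right: payoffs -3, 2 → best response D.
Player 2 against U: payoffs 5, 4 → best response Left.
Player 2 against D: payoffs 1, -2 → best response Left.
Mutual best responses: (U, Left).

The unique pure-strategy Nash equilibrium is (U, Left).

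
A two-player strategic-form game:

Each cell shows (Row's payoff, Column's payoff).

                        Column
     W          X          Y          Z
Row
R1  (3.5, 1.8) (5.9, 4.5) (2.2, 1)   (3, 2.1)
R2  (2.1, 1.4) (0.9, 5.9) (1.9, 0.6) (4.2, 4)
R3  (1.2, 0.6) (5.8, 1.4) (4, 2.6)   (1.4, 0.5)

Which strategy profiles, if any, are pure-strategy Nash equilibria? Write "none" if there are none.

Mark each player's best response to every combination of opponents' strategies; a profile where every player is best-responding is a pure Nash equilibrium.
Row against W: payoffs 3.5, 2.1, 1.2 → best response R1.
Row against X: payoffs 5.9, 0.9, 5.8 → best response R1.
Row against Y: payoffs 2.2, 1.9, 4 → best response R3.
Row against Z: payoffs 3, 4.2, 1.4 → best response R2.
Column against R1: payoffs 1.8, 4.5, 1, 2.1 → best response X.
Column against R2: payoffs 1.4, 5.9, 0.6, 4 → best response X.
Column against R3: payoffs 0.6, 1.4, 2.6, 0.5 → best response Y.
Mutual best responses: (R1, X); (R3, Y).

Pure-strategy Nash equilibria: (R1, X) and (R3, Y)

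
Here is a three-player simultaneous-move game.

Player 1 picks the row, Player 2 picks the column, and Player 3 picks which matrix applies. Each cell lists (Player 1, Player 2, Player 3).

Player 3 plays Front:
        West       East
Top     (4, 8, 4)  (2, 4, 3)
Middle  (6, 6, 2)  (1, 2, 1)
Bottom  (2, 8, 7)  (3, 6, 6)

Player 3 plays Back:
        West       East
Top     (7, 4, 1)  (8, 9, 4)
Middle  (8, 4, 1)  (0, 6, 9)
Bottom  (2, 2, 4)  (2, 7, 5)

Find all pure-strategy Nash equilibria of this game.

(Top, West, Front): Player 1 can switch to Middle (4 → 6). Not NE.
(Top, West, Back): Player 1 can switch to Middle (7 → 8). Not NE.
(Top, East, Front): Player 1 can switch to Bottom (2 → 3). Not NE.
(Top, East, Back): Player 1 gets 8, best alternative 2; Player 2 gets 9, best alternative 4; Player 3 gets 4, best alternative 3. No profitable deviation — NE.
(Middle, West, Front): Player 1 gets 6, best alternative 4; Player 2 gets 6, best alternative 2; Player 3 gets 2, best alternative 1. No profitable deviation — NE.
(Middle, West, Back): Player 2 can switch to East (4 → 6). Not NE.
(Middle, East, Front): Player 1 can switch to Top (1 → 2). Not NE.
(Middle, East, Back): Player 1 can switch to Top (0 → 8). Not NE.
(Bottom, West, Front): Player 1 can switch to Top (2 → 4). Not NE.
(Bottom, West, Back): Player 1 can switch to Top (2 → 7). Not NE.
(The remaining 2 profiles each have a profitable deviation by the same check.)

The pure Nash equilibria are (Top, East, Back); (Middle, West, Front).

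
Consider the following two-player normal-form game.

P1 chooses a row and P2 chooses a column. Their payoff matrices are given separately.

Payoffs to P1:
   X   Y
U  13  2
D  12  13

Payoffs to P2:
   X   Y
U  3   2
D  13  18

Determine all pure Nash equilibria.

Check each profile: it is a Nash equilibrium iff no player can strictly gain by switching unilaterally.
(U, X): P1 gets 13, best alternative 12; P2 gets 3, best alternative 2. No profitable deviation — NE.
(U, Y): P1 can switch to D (2 → 13). Not NE.
(D, X): P1 can switch to U (12 → 13). Not NE.
(D, Y): P1 gets 13, best alternative 2; P2 gets 18, best alternative 13. No profitable deviation — NE.

Pure-strategy Nash equilibria: (U, X) and (D, Y)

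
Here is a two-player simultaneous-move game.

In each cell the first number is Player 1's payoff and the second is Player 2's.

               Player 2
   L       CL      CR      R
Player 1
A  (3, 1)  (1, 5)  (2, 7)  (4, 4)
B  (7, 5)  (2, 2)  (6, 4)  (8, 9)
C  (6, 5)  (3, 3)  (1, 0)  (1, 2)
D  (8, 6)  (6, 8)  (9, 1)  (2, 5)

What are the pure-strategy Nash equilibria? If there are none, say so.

Pure-strategy Nash equilibria: (B, R), (D, CL)

Player 1 against L: payoffs 3, 7, 6, 8 → best response D.
Player 1 against CL: payoffs 1, 2, 3, 6 → best response D.
Player 1 against CR: payoffs 2, 6, 1, 9 → best response D.
Player 1 against R: payoffs 4, 8, 1, 2 → best response B.
Player 2 against A: payoffs 1, 5, 7, 4 → best response CR.
Player 2 against B: payoffs 5, 2, 4, 9 → best response R.
Player 2 against C: payoffs 5, 3, 0, 2 → best response L.
Player 2 against D: payoffs 6, 8, 1, 5 → best response CL.
Mutual best responses: (B, R); (D, CL).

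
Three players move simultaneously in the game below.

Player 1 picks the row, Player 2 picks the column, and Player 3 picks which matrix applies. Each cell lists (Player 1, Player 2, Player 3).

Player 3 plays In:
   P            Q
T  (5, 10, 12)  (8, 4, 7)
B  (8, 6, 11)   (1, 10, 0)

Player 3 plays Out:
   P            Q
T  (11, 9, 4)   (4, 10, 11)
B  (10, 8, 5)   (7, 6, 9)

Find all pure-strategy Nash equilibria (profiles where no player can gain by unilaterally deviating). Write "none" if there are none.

Mark each player's best response to every combination of opponents' strategies; a profile where every player is best-responding is a pure Nash equilibrium.
Player 1 against (P, In): payoffs 5, 8 → best response B.
Player 1 against (P, Out): payoffs 11, 10 → best response T.
Player 1 against (Q, In): payoffs 8, 1 → best response T.
Player 1 against (Q, Out): payoffs 4, 7 → best response B.
Player 2 against (T, In): payoffs 10, 4 → best response P.
Player 2 against (T, Out): payoffs 9, 10 → best response Q.
Player 2 against (B, In): payoffs 6, 10 → best response Q.
Player 2 against (B, Out): payoffs 8, 6 → best response P.
Player 3 against (T, P): payoffs 12, 4 → best response In.
Player 3 against (T, Q): payoffs 7, 11 → best response Out.
Player 3 against (B, P): payoffs 11, 5 → best response In.
Player 3 against (B, Q): payoffs 0, 9 → best response Out.
No profile is a mutual best response for all players.

No pure-strategy Nash equilibrium.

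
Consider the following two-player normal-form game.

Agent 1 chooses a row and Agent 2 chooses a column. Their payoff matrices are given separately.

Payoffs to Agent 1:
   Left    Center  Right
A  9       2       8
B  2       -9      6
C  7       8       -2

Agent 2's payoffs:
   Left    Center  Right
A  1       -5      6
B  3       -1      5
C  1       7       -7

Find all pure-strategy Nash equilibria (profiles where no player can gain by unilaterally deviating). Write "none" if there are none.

Mark each player's best response to every combination of opponents' strategies; a profile where every player is best-responding is a pure Nash equilibrium.
Agent 1 against Left: payoffs 9, 2, 7 → best response A.
Agent 1 against Center: payoffs 2, -9, 8 → best response C.
Agent 1 against Right: payoffs 8, 6, -2 → best response A.
Agent 2 against A: payoffs 1, -5, 6 → best response Right.
Agent 2 against B: payoffs 3, -1, 5 → best response Right.
Agent 2 against C: payoffs 1, 7, -7 → best response Center.
Mutual best responses: (A, Right); (C, Center).

Pure-strategy Nash equilibria: (A, Right) and (C, Center)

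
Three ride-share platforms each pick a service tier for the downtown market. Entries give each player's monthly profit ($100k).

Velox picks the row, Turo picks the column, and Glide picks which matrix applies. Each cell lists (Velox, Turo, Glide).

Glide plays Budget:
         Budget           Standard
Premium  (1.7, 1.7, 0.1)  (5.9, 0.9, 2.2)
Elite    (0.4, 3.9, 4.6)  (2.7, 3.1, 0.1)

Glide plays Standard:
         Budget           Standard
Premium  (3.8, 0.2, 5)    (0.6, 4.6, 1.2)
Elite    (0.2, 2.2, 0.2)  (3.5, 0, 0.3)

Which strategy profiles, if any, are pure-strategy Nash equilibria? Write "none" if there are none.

Velox against (Budget, Budget): payoffs 1.7, 0.4 → best response Premium.
Velox against (Budget, Standard): payoffs 3.8, 0.2 → best response Premium.
Velox against (Standard, Budget): payoffs 5.9, 2.7 → best response Premium.
Velox against (Standard, Standard): payoffs 0.6, 3.5 → best response Elite.
Turo against (Premium, Budget): payoffs 1.7, 0.9 → best response Budget.
Turo against (Premium, Standard): payoffs 0.2, 4.6 → best response Standard.
Turo against (Elite, Budget): payoffs 3.9, 3.1 → best response Budget.
Turo against (Elite, Standard): payoffs 2.2, 0 → best response Budget.
Glide against (Premium, Budget): payoffs 0.1, 5 → best response Standard.
Glide against (Premium, Standard): payoffs 2.2, 1.2 → best response Budget.
Glide against (Elite, Budget): payoffs 4.6, 0.2 → best response Budget.
Glide against (Elite, Standard): payoffs 0.1, 0.3 → best response Standard.
No profile is a mutual best response for all players.

This game has no pure Nash equilibrium.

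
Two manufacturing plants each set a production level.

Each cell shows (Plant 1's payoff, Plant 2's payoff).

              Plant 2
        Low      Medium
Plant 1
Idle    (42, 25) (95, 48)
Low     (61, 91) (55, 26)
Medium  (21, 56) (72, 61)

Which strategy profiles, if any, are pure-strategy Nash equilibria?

Pure-strategy Nash equilibria: (Idle, Medium), (Low, Low)

Plant 1 against Low: payoffs 42, 61, 21 → best response Low.
Plant 1 against Medium: payoffs 95, 55, 72 → best response Idle.
Plant 2 against Idle: payoffs 25, 48 → best response Medium.
Plant 2 against Low: payoffs 91, 26 → best response Low.
Plant 2 against Medium: payoffs 56, 61 → best response Medium.
Mutual best responses: (Idle, Medium); (Low, Low).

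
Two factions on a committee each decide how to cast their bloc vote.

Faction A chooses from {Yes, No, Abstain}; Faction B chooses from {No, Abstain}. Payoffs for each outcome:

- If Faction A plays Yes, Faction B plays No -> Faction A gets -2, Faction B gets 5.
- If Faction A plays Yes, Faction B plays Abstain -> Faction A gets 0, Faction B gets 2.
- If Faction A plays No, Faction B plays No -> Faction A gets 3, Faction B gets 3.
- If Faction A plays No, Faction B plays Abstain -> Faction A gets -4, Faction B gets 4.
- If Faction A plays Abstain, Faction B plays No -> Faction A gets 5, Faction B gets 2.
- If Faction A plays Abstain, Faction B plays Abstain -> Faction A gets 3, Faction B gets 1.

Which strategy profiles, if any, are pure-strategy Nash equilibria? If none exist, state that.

Pure NE: (Abstain, No)

For each player, find the best response to each opponent profile; mutual best responses are the pure NE.
Faction A against No: payoffs -2, 3, 5 → best response Abstain.
Faction A against Abstain: payoffs 0, -4, 3 → best response Abstain.
Faction B against Yes: payoffs 5, 2 → best response No.
Faction B against No: payoffs 3, 4 → best response Abstain.
Faction B against Abstain: payoffs 2, 1 → best response No.
Mutual best responses: (Abstain, No).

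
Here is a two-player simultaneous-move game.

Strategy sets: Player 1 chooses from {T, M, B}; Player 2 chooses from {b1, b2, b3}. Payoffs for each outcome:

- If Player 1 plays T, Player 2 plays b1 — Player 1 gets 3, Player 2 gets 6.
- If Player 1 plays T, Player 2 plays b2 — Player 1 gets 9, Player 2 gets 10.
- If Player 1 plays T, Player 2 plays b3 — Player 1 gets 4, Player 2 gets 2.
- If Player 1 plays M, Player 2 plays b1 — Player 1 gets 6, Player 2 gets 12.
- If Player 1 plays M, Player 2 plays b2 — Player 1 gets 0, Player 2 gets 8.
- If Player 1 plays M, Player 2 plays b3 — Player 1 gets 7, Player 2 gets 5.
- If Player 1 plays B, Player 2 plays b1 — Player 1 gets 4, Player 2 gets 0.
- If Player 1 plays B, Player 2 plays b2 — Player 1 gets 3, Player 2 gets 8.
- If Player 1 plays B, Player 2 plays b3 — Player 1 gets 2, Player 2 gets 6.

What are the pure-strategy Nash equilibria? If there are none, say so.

Pure-strategy Nash equilibria: (T, b2), (M, b1)

(T, b1): Player 1 can switch to M (3 → 6). Not NE.
(T, b2): Player 1 gets 9, best alternative 3; Player 2 gets 10, best alternative 6. No profitable deviation — NE.
(T, b3): Player 1 can switch to M (4 → 7). Not NE.
(M, b1): Player 1 gets 6, best alternative 4; Player 2 gets 12, best alternative 8. No profitable deviation — NE.
(M, b2): Player 1 can switch to T (0 → 9). Not NE.
(M, b3): Player 2 can switch to b1 (5 → 12). Not NE.
(B, b1): Player 1 can switch to M (4 → 6). Not NE.
(B, b2): Player 1 can switch to T (3 → 9). Not NE.
(B, b3): Player 1 can switch to T (2 → 4). Not NE.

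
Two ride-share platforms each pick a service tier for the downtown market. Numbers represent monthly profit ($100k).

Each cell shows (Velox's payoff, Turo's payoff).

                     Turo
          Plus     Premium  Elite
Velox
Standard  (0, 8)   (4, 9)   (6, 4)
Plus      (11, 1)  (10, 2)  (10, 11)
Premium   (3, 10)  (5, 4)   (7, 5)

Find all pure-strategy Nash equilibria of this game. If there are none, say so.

The unique pure-strategy Nash equilibrium is (Plus, Elite).

(Standard, Plus): Velox can switch to Plus (0 → 11). Not NE.
(Standard, Premium): Velox can switch to Plus (4 → 10). Not NE.
(Standard, Elite): Velox can switch to Plus (6 → 10). Not NE.
(Plus, Plus): Turo can switch to Premium (1 → 2). Not NE.
(Plus, Premium): Turo can switch to Elite (2 → 11). Not NE.
(Plus, Elite): Velox gets 10, best alternative 7; Turo gets 11, best alternative 2. No profitable deviation — NE.
(Premium, Plus): Velox can switch to Plus (3 → 11). Not NE.
(Premium, Premium): Velox can switch to Plus (5 → 10). Not NE.
(Premium, Elite): Velox can switch to Plus (7 → 10). Not NE.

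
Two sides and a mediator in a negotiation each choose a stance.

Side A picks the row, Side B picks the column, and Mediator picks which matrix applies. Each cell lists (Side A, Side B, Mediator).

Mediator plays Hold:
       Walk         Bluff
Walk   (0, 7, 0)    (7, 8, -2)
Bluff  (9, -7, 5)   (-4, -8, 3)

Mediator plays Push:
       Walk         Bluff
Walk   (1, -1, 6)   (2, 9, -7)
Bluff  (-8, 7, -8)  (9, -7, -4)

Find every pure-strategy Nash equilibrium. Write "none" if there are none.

(Walk, Bluff, Hold) and (Bluff, Walk, Hold)

Mark each player's best response to every combination of opponents' strategies; a profile where every player is best-responding is a pure Nash equilibrium.
Side A against (Walk, Hold): payoffs 0, 9 → best response Bluff.
Side A against (Walk, Push): payoffs 1, -8 → best response Walk.
Side A against (Bluff, Hold): payoffs 7, -4 → best response Walk.
Side A against (Bluff, Push): payoffs 2, 9 → best response Bluff.
Side B against (Walk, Hold): payoffs 7, 8 → best response Bluff.
Side B against (Walk, Push): payoffs -1, 9 → best response Bluff.
Side B against (Bluff, Hold): payoffs -7, -8 → best response Walk.
Side B against (Bluff, Push): payoffs 7, -7 → best response Walk.
Mediator against (Walk, Walk): payoffs 0, 6 → best response Push.
Mediator against (Walk, Bluff): payoffs -2, -7 → best response Hold.
Mediator against (Bluff, Walk): payoffs 5, -8 → best response Hold.
Mediator against (Bluff, Bluff): payoffs 3, -4 → best response Hold.
Mutual best responses: (Walk, Bluff, Hold); (Bluff, Walk, Hold).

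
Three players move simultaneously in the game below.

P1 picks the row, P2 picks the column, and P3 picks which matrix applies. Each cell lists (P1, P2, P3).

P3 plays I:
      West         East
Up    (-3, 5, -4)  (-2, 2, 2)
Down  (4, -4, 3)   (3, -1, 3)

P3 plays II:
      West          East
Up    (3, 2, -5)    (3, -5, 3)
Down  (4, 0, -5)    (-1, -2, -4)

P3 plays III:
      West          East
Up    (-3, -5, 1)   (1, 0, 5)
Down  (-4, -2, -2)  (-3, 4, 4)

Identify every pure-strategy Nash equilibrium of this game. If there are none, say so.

Pure NE: (Up, East, III)

P1 against (West, I): payoffs -3, 4 → best response Down.
P1 against (West, II): payoffs 3, 4 → best response Down.
P1 against (West, III): payoffs -3, -4 → best response Up.
P1 against (East, I): payoffs -2, 3 → best response Down.
P1 against (East, II): payoffs 3, -1 → best response Up.
P1 against (East, III): payoffs 1, -3 → best response Up.
P2 against (Up, I): payoffs 5, 2 → best response West.
P2 against (Up, II): payoffs 2, -5 → best response West.
P2 against (Up, III): payoffs -5, 0 → best response East.
P2 against (Down, I): payoffs -4, -1 → best response East.
P2 against (Down, II): payoffs 0, -2 → best response West.
P2 against (Down, III): payoffs -2, 4 → best response East.
P3 against (Up, West): payoffs -4, -5, 1 → best response III.
P3 against (Up, East): payoffs 2, 3, 5 → best response III.
P3 against (Down, West): payoffs 3, -5, -2 → best response I.
P3 against (Down, East): payoffs 3, -4, 4 → best response III.
Mutual best responses: (Up, East, III).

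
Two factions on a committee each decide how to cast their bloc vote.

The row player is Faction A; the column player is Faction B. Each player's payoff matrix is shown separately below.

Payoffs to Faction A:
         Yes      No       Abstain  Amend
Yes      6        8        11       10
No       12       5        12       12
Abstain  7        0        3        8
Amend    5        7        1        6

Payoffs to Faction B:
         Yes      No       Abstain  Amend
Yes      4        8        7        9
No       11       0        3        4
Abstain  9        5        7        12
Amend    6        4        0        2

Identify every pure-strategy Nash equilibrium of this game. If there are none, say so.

(Yes, Yes): Faction A can switch to No (6 → 12). Not NE.
(Yes, No): Faction B can switch to Amend (8 → 9). Not NE.
(Yes, Abstain): Faction A can switch to No (11 → 12). Not NE.
(Yes, Amend): Faction A can switch to No (10 → 12). Not NE.
(No, Yes): Faction A gets 12, best alternative 7; Faction B gets 11, best alternative 4. No profitable deviation — NE.
(No, No): Faction A can switch to Yes (5 → 8). Not NE.
(No, Abstain): Faction B can switch to Yes (3 → 11). Not NE.
(The remaining 9 profiles each have a profitable deviation by the same check.)

Pure NE: (No, Yes)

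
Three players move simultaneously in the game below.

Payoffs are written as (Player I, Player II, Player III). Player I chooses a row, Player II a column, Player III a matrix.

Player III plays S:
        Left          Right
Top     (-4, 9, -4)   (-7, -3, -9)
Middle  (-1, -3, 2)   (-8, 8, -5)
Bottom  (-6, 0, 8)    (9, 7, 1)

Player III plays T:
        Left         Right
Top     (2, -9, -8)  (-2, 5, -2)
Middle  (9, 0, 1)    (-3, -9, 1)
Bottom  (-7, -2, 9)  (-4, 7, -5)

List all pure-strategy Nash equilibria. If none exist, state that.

Pure-strategy Nash equilibria: (Top, Right, T) and (Bottom, Right, S)

Player I against (Left, S): payoffs -4, -1, -6 → best response Middle.
Player I against (Left, T): payoffs 2, 9, -7 → best response Middle.
Player I against (Right, S): payoffs -7, -8, 9 → best response Bottom.
Player I against (Right, T): payoffs -2, -3, -4 → best response Top.
Player II against (Top, S): payoffs 9, -3 → best response Left.
Player II against (Top, T): payoffs -9, 5 → best response Right.
Player II against (Middle, S): payoffs -3, 8 → best response Right.
Player II against (Middle, T): payoffs 0, -9 → best response Left.
Player II against (Bottom, S): payoffs 0, 7 → best response Right.
Player II against (Bottom, T): payoffs -2, 7 → best response Right.
Player III against (Top, Left): payoffs -4, -8 → best response S.
Player III against (Top, Right): payoffs -9, -2 → best response T.
Player III against (Middle, Left): payoffs 2, 1 → best response S.
Player III against (Middle, Right): payoffs -5, 1 → best response T.
Player III against (Bottom, Left): payoffs 8, 9 → best response T.
Player III against (Bottom, Right): payoffs 1, -5 → best response S.
Mutual best responses: (Top, Right, T); (Bottom, Right, S).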